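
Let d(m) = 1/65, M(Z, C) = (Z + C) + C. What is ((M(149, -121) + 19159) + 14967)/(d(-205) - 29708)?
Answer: -2212145/1931019 ≈ -1.1456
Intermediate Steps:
M(Z, C) = Z + 2*C (M(Z, C) = (C + Z) + C = Z + 2*C)
d(m) = 1/65
((M(149, -121) + 19159) + 14967)/(d(-205) - 29708) = (((149 + 2*(-121)) + 19159) + 14967)/(1/65 - 29708) = (((149 - 242) + 19159) + 14967)/(-1931019/65) = ((-93 + 19159) + 14967)*(-65/1931019) = (19066 + 14967)*(-65/1931019) = 34033*(-65/1931019) = -2212145/1931019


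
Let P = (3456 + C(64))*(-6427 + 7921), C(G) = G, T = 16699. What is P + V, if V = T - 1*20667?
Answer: 5254912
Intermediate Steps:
V = -3968 (V = 16699 - 1*20667 = 16699 - 20667 = -3968)
P = 5258880 (P = (3456 + 64)*(-6427 + 7921) = 3520*1494 = 5258880)
P + V = 5258880 - 3968 = 5254912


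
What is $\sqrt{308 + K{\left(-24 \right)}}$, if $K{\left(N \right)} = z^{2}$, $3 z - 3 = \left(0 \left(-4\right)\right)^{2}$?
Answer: $\sqrt{309} \approx 17.578$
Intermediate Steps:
$z = 1$ ($z = 1 + \frac{\left(0 \left(-4\right)\right)^{2}}{3} = 1 + \frac{0^{2}}{3} = 1 + \frac{1}{3} \cdot 0 = 1 + 0 = 1$)
$K{\left(N \right)} = 1$ ($K{\left(N \right)} = 1^{2} = 1$)
$\sqrt{308 + K{\left(-24 \right)}} = \sqrt{308 + 1} = \sqrt{309}$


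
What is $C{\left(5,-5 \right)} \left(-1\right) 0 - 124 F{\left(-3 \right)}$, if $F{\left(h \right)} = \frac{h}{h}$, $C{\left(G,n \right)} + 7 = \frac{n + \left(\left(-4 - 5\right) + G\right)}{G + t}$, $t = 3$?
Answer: $-124$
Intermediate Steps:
$C{\left(G,n \right)} = -7 + \frac{-9 + G + n}{3 + G}$ ($C{\left(G,n \right)} = -7 + \frac{n + \left(\left(-4 - 5\right) + G\right)}{G + 3} = -7 + \frac{n + \left(-9 + G\right)}{3 + G} = -7 + \frac{-9 + G + n}{3 + G}$)
$F{\left(h \right)} = 1$
$C{\left(5,-5 \right)} \left(-1\right) 0 - 124 F{\left(-3 \right)} = \frac{-30 - 5 - 30}{3 + 5} \left(-1\right) 0 - 124 = \frac{-30 - 5 - 30}{8} \left(-1\right) 0 - 124 = \frac{1}{8} \left(-65\right) \left(-1\right) 0 - 124 = \left(- \frac{65}{8}\right) \left(-1\right) 0 - 124 = \frac{65}{8} \cdot 0 - 124 = 0 - 124 = -124$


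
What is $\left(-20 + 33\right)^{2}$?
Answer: $169$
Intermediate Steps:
$\left(-20 + 33\right)^{2} = 13^{2} = 169$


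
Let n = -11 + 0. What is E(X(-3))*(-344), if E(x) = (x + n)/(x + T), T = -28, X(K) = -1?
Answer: -4128/29 ≈ -142.34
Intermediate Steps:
n = -11
E(x) = (-11 + x)/(-28 + x) (E(x) = (x - 11)/(x - 28) = (-11 + x)/(-28 + x))
E(X(-3))*(-344) = ((-11 - 1)/(-28 - 1))*(-344) = (-12/(-29))*(-344) = -1/29*(-12)*(-344) = (12/29)*(-344) = -4128/29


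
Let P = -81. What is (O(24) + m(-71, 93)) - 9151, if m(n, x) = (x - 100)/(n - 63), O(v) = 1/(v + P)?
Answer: -69895073/7638 ≈ -9151.0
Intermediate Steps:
O(v) = 1/(-81 + v) (O(v) = 1/(v - 81) = 1/(-81 + v))
m(n, x) = (-100 + x)/(-63 + n)
(O(24) + m(-71, 93)) - 9151 = (1/(-81 + 24) + (-100 + 93)/(-63 - 71)) - 9151 = (1/(-57) - 7/(-134)) - 9151 = (-1/57 - 1/134*(-7)) - 9151 = (-1/57 + 7/134) - 9151 = 265/7638 - 9151 = -69895073/7638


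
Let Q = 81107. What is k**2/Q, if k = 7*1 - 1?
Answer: 36/81107 ≈ 0.00044386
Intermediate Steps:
k = 6 (k = 7 - 1 = 6)
k**2/Q = 6**2/81107 = 36*(1/81107) = 36/81107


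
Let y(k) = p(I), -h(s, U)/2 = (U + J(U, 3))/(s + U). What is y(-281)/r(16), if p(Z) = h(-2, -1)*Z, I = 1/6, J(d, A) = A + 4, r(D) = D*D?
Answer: 1/384 ≈ 0.0026042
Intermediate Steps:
r(D) = D**2
J(d, A) = 4 + A
h(s, U) = -2*(7 + U)/(U + s) (h(s, U) = -2*(U + (4 + 3))/(s + U) = -2*(U + 7)/(U + s) = -2*(7 + U)/(U + s))
I = 1/6 ≈ 0.16667
p(Z) = 4*Z (p(Z) = (2*(-7 - 1*(-1))/(-1 - 2))*Z = (2*(-7 + 1)/(-3))*Z = (2*(-1/3)*(-6))*Z = 4*Z)
y(k) = 2/3 (y(k) = 4*(1/6) = 2/3)
y(-281)/r(16) = 2/(3*(16**2)) = (2/3)/256 = (2/3)*(1/256) = 1/384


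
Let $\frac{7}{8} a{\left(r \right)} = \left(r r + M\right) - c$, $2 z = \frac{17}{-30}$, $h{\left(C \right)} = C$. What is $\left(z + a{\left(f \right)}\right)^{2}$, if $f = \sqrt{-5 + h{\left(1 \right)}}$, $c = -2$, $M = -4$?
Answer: $\frac{8994001}{176400} \approx 50.986$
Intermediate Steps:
$z = - \frac{17}{60}$ ($z = \frac{17 \frac{1}{-30}}{2} = \frac{17 \left(- \frac{1}{30}\right)}{2} = \frac{1}{2} \left(- \frac{17}{30}\right) = - \frac{17}{60} \approx -0.28333$)
$f = 2 i$ ($f = \sqrt{-5 + 1} = \sqrt{-4} = 2 i \approx 2.0 i$)
$a{\left(r \right)} = - \frac{16}{7} + \frac{8 r^{2}}{7}$ ($a{\left(r \right)} = \frac{8 \left(\left(r r - 4\right) - -2\right)}{7} = \frac{8 \left(\left(r^{2} - 4\right) + 2\right)}{7} = \frac{8 \left(\left(-4 + r^{2}\right) + 2\right)}{7} = \frac{8 \left(-2 + r^{2}\right)}{7} = - \frac{16}{7} + \frac{8 r^{2}}{7}$)
$\left(z + a{\left(f \right)}\right)^{2} = \left(- \frac{17}{60} + \left(- \frac{16}{7} + \frac{8 \left(2 i\right)^{2}}{7}\right)\right)^{2} = \left(- \frac{17}{60} + \left(- \frac{16}{7} + \frac{8}{7} \left(-4\right)\right)\right)^{2} = \left(- \frac{17}{60} - \frac{48}{7}\right)^{2} = \left(- \frac{2999}{420}\right)^{2} = \frac{8994001}{176400}$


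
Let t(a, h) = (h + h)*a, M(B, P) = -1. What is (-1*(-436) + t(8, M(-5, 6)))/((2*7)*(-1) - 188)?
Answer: -210/101 ≈ -2.0792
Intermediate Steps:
t(a, h) = 2*a*h (t(a, h) = (2*h)*a = 2*a*h)
(-1*(-436) + t(8, M(-5, 6)))/((2*7)*(-1) - 188) = (-1*(-436) + 2*8*(-1))/((2*7)*(-1) - 188) = (436 - 16)/(14*(-1) - 188) = 420/(-14 - 188) = 420/(-202) = 420*(-1/202) = -210/101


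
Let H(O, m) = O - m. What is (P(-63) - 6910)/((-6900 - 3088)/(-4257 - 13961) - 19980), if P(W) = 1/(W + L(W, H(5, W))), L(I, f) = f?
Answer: 314706841/909964130 ≈ 0.34585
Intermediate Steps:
P(W) = ⅕ (P(W) = 1/(W + (5 - W)) = 1/5 = ⅕)
(P(-63) - 6910)/((-6900 - 3088)/(-4257 - 13961) - 19980) = (⅕ - 6910)/((-6900 - 3088)/(-4257 - 13961) - 19980) = -34549/(5*(-9988/(-18218) - 19980)) = -34549/(5*(-9988*(-1/18218) - 19980)) = -34549/(5*(4994/9109 - 19980)) = -34549/(5*(-181992826/9109)) = -34549/5*(-9109/181992826) = 314706841/909964130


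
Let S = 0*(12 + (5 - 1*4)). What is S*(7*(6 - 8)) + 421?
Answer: 421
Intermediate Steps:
S = 0 (S = 0*(12 + (5 - 4)) = 0*(12 + 1) = 0*13 = 0)
S*(7*(6 - 8)) + 421 = 0*(7*(6 - 8)) + 421 = 0*(7*(-2)) + 421 = 0*(-14) + 421 = 0 + 421 = 421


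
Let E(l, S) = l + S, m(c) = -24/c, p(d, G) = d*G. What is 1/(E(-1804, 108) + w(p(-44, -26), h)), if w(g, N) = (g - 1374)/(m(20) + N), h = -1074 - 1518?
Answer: -6483/10994593 ≈ -0.00058965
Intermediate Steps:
p(d, G) = G*d
E(l, S) = S + l
h = -2592
w(g, N) = (-1374 + g)/(-6/5 + N) (w(g, N) = (g - 1374)/(-24/20 + N) = (-1374 + g)/(-24*1/20 + N) = (-1374 + g)/(-6/5 + N))
1/(E(-1804, 108) + w(p(-44, -26), h)) = 1/((108 - 1804) + 5*(-1374 - 26*(-44))/(-6 + 5*(-2592))) = 1/(-1696 + 5*(-1374 + 1144)/(-6 - 12960)) = 1/(-1696 + 5*(-230)/(-12966)) = 1/(-1696 + 5*(-1/12966)*(-230)) = 1/(-1696 + 575/6483) = 1/(-10994593/6483) = -6483/10994593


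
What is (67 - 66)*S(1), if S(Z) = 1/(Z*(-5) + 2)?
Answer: -1/3 ≈ -0.33333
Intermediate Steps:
S(Z) = 1/(2 - 5*Z) (S(Z) = 1/(-5*Z + 2) = 1/(2 - 5*Z))
(67 - 66)*S(1) = (67 - 66)*(-1/(-2 + 5*1)) = 1*(-1/(-2 + 5)) = 1*(-1/3) = -1/3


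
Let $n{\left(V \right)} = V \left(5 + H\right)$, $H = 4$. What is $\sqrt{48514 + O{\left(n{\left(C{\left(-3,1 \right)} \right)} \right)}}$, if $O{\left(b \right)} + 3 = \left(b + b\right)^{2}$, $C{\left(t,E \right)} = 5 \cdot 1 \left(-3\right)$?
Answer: $\sqrt{121411} \approx 348.44$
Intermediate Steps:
$C{\left(t,E \right)} = -15$ ($C{\left(t,E \right)} = 5 \left(-3\right) = -15$)
$n{\left(V \right)} = 9 V$ ($n{\left(V \right)} = V \left(5 + 4\right) = V 9 = 9 V$)
$O{\left(b \right)} = -3 + 4 b^{2}$ ($O{\left(b \right)} = -3 + \left(b + b\right)^{2} = -3 + \left(2 b\right)^{2} = -3 + 4 b^{2}$)
$\sqrt{48514 + O{\left(n{\left(C{\left(-3,1 \right)} \right)} \right)}} = \sqrt{48514 - \left(3 - 4 \left(9 \left(-15\right)\right)^{2}\right)} = \sqrt{48514 - \left(3 - 4 \left(-135\right)^{2}\right)} = \sqrt{48514 + \left(-3 + 4 \cdot 18225\right)} = \sqrt{48514 + \left(-3 + 72900\right)} = \sqrt{48514 + 72897} = \sqrt{121411}$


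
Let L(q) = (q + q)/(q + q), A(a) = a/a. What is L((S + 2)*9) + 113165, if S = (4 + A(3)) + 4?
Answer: 113166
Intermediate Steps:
A(a) = 1
S = 9 (S = (4 + 1) + 4 = 5 + 4 = 9)
L(q) = 1 (L(q) = (2*q)/((2*q)) = (2*q)*(1/(2*q)) = 1)
L((S + 2)*9) + 113165 = 1 + 113165 = 113166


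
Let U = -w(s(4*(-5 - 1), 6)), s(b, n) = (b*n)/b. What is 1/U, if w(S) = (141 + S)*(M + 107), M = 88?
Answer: -1/28665 ≈ -3.4886e-5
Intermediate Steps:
s(b, n) = n
w(S) = 27495 + 195*S (w(S) = (141 + S)*(88 + 107) = (141 + S)*195 = 27495 + 195*S)
U = -28665 (U = -(27495 + 195*6) = -(27495 + 1170) = -1*28665 = -28665)
1/U = 1/(-28665) = -1/28665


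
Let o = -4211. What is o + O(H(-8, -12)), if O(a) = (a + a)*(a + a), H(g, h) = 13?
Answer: -3535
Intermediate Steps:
O(a) = 4*a**2 (O(a) = (2*a)*(2*a) = 4*a**2)
o + O(H(-8, -12)) = -4211 + 4*13**2 = -4211 + 4*169 = -4211 + 676 = -3535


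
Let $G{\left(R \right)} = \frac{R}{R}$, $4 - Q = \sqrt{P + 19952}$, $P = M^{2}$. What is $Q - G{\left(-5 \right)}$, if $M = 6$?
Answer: $3 - 2 \sqrt{4997} \approx -138.38$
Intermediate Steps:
$P = 36$ ($P = 6^{2} = 36$)
$Q = 4 - 2 \sqrt{4997}$ ($Q = 4 - \sqrt{36 + 19952} = 4 - \sqrt{19988} = 4 - 2 \sqrt{4997} \approx -137.38$)
$G{\left(R \right)} = 1$
$Q - G{\left(-5 \right)} = \left(4 - 2 \sqrt{4997}\right) - 1 = 3 - 2 \sqrt{4997}$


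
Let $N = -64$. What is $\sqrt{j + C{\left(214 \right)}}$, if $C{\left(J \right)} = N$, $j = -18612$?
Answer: $2 i \sqrt{4669} \approx 136.66 i$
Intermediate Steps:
$C{\left(J \right)} = -64$
$\sqrt{j + C{\left(214 \right)}} = \sqrt{-18612 - 64} = \sqrt{-18676} = 2 i \sqrt{4669}$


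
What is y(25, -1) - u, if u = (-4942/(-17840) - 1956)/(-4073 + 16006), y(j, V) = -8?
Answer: -834093831/106442360 ≈ -7.8361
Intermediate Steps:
u = -17445049/106442360 (u = (-4942*(-1/17840) - 1956)/11933 = (2471/8920 - 1956)*(1/11933) = -17445049/8920*1/11933 = -17445049/106442360 ≈ -0.16389)
y(25, -1) - u = -8 - 1*(-17445049/106442360) = -8 + 17445049/106442360 = -834093831/106442360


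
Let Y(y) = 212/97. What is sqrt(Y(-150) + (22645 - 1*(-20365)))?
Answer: sqrt(404701654)/97 ≈ 207.39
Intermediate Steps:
Y(y) = 212/97 (Y(y) = 212*(1/97) = 212/97)
sqrt(Y(-150) + (22645 - 1*(-20365))) = sqrt(212/97 + (22645 - 1*(-20365))) = sqrt(212/97 + (22645 + 20365)) = sqrt(212/97 + 43010) = sqrt(4172182/97) = sqrt(404701654)/97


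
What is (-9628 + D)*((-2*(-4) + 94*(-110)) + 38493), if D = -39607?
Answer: -1386506835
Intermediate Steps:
(-9628 + D)*((-2*(-4) + 94*(-110)) + 38493) = (-9628 - 39607)*((-2*(-4) + 94*(-110)) + 38493) = -49235*((8 - 10340) + 38493) = -49235*(-10332 + 38493) = -49235*28161 = -1386506835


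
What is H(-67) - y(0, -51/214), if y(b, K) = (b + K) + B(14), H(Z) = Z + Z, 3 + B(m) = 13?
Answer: -30765/214 ≈ -143.76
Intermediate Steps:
B(m) = 10 (B(m) = -3 + 13 = 10)
H(Z) = 2*Z
y(b, K) = 10 + K + b (y(b, K) = (b + K) + 10 = (K + b) + 10 = 10 + K + b)
H(-67) - y(0, -51/214) = 2*(-67) - (10 - 51/214 + 0) = -134 - (10 - 51*1/214 + 0) = -134 - (10 - 51/214 + 0) = -134 - 1*2089/214 = -134 - 2089/214 = -30765/214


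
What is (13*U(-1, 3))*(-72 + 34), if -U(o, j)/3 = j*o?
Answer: -4446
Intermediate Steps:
U(o, j) = -3*j*o
(13*U(-1, 3))*(-72 + 34) = (13*(-3*3*(-1)))*(-72 + 34) = (13*9)*(-38) = 117*(-38) = -4446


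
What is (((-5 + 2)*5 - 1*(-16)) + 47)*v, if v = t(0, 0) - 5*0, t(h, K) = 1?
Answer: 48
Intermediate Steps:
v = 1 (v = 1 - 5*0 = 1 + 0 = 1)
(((-5 + 2)*5 - 1*(-16)) + 47)*v = (((-5 + 2)*5 - 1*(-16)) + 47)*1 = ((-3*5 + 16) + 47)*1 = ((-15 + 16) + 47)*1 = (1 + 47)*1 = 48*1 = 48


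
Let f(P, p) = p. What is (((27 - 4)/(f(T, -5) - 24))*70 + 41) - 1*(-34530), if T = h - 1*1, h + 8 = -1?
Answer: 1000949/29 ≈ 34516.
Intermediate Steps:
h = -9 (h = -8 - 1 = -9)
T = -10 (T = -9 - 1*1 = -9 - 1 = -10)
(((27 - 4)/(f(T, -5) - 24))*70 + 41) - 1*(-34530) = (((27 - 4)/(-5 - 24))*70 + 41) - 1*(-34530) = ((23/(-29))*70 + 41) + 34530 = ((23*(-1/29))*70 + 41) + 34530 = (-23/29*70 + 41) + 34530 = (-1610/29 + 41) + 34530 = -421/29 + 34530 = 1000949/29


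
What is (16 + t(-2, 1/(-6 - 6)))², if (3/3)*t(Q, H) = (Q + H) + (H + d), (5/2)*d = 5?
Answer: 9025/36 ≈ 250.69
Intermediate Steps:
d = 2 (d = (⅖)*5 = 2)
t(Q, H) = 2 + Q + 2*H (t(Q, H) = (Q + H) + (H + 2) = (H + Q) + (2 + H) = 2 + Q + 2*H)
(16 + t(-2, 1/(-6 - 6)))² = (16 + (2 - 2 + 2/(-6 - 6)))² = (16 + (2 - 2 + 2/(-12)))² = (16 + (2 - 2 + 2*(-1/12)))² = (16 + (2 - 2 - ⅙))² = (16 - ⅙)² = (95/6)² = 9025/36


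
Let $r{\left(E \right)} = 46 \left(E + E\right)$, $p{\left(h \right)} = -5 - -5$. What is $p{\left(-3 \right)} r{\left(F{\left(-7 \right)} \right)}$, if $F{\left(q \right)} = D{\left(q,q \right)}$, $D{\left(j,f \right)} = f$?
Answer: $0$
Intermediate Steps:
$p{\left(h \right)} = 0$ ($p{\left(h \right)} = -5 + 5 = 0$)
$F{\left(q \right)} = q$
$r{\left(E \right)} = 92 E$ ($r{\left(E \right)} = 46 \cdot 2 E = 92 E$)
$p{\left(-3 \right)} r{\left(F{\left(-7 \right)} \right)} = 0 \cdot 92 \left(-7\right) = 0 \left(-644\right) = 0$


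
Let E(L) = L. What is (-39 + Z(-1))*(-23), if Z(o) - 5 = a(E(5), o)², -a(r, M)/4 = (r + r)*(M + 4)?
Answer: -330418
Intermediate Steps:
a(r, M) = -8*r*(4 + M) (a(r, M) = -4*(r + r)*(M + 4) = -4*2*r*(4 + M) = -8*r*(4 + M))
Z(o) = 5 + (-160 - 40*o)² (Z(o) = 5 + (-8*5*(4 + o))² = 5 + (-160 - 40*o)²)
(-39 + Z(-1))*(-23) = (-39 + (5 + 1600*(4 - 1)²))*(-23) = (-39 + (5 + 1600*3²))*(-23) = (-39 + (5 + 1600*9))*(-23) = (-39 + (5 + 14400))*(-23) = (-39 + 14405)*(-23) = 14366*(-23) = -330418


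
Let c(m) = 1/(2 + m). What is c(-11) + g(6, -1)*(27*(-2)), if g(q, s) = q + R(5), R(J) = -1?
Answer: -2431/9 ≈ -270.11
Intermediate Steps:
g(q, s) = -1 + q (g(q, s) = q - 1 = -1 + q)
c(-11) + g(6, -1)*(27*(-2)) = 1/(2 - 11) + (-1 + 6)*(27*(-2)) = 1/(-9) + 5*(-54) = -⅑ - 270 = -2431/9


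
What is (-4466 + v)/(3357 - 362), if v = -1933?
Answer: -6399/2995 ≈ -2.1366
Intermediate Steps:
(-4466 + v)/(3357 - 362) = (-4466 - 1933)/(3357 - 362) = -6399/2995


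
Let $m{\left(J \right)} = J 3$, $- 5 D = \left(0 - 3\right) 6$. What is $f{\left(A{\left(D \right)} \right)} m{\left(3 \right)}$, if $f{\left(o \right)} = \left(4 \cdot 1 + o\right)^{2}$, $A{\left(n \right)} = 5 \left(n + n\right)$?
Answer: $14400$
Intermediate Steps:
$D = \frac{18}{5}$ ($D = - \frac{\left(0 - 3\right) 6}{5} = - \frac{\left(-3\right) 6}{5} = \left(- \frac{1}{5}\right) \left(-18\right) = \frac{18}{5} \approx 3.6$)
$m{\left(J \right)} = 3 J$
$A{\left(n \right)} = 10 n$ ($A{\left(n \right)} = 5 \cdot 2 n = 10 n$)
$f{\left(o \right)} = \left(4 + o\right)^{2}$
$f{\left(A{\left(D \right)} \right)} m{\left(3 \right)} = \left(4 + 10 \cdot \frac{18}{5}\right)^{2} \cdot 3 \cdot 3 = \left(4 + 36\right)^{2} \cdot 9 = 40^{2} \cdot 9 = 1600 \cdot 9 = 14400$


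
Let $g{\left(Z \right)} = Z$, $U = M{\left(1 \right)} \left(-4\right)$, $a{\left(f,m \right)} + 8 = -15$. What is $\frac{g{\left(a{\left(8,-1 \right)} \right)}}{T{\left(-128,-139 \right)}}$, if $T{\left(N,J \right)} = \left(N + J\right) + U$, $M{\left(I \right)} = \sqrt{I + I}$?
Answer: $\frac{6141}{71257} - \frac{92 \sqrt{2}}{71257} \approx 0.084355$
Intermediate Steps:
$a{\left(f,m \right)} = -23$ ($a{\left(f,m \right)} = -8 - 15 = -23$)
$M{\left(I \right)} = \sqrt{2} \sqrt{I}$ ($M{\left(I \right)} = \sqrt{2 I} = \sqrt{2} \sqrt{I}$)
$U = - 4 \sqrt{2}$ ($U = \sqrt{2} \sqrt{1} \left(-4\right) = \sqrt{2} \cdot 1 \left(-4\right) = \sqrt{2} \left(-4\right) = - 4 \sqrt{2} \approx -5.6569$)
$T{\left(N,J \right)} = J + N - 4 \sqrt{2}$ ($T{\left(N,J \right)} = \left(N + J\right) - 4 \sqrt{2} = \left(J + N\right) - 4 \sqrt{2} = J + N - 4 \sqrt{2}$)
$\frac{g{\left(a{\left(8,-1 \right)} \right)}}{T{\left(-128,-139 \right)}} = - \frac{23}{-139 - 128 - 4 \sqrt{2}} = - \frac{23}{-267 - 4 \sqrt{2}}$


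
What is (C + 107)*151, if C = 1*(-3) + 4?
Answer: 16308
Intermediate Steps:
C = 1 (C = -3 + 4 = 1)
(C + 107)*151 = (1 + 107)*151 = 108*151 = 16308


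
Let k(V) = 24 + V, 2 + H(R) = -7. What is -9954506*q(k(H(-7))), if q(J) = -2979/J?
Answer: 9884824458/5 ≈ 1.9770e+9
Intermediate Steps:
H(R) = -9 (H(R) = -2 - 7 = -9)
-9954506*q(k(H(-7))) = -9954506*(-2979/(24 - 9)) = -9954506*(-2979/15) = -9954506*(-2979*1/15) = -9954506/(1/(-993/5)) = -9954506/(-5/993) = -9954506*(-993/5) = 9884824458/5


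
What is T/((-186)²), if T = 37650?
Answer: 6275/5766 ≈ 1.0883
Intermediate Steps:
T/((-186)²) = 37650/((-186)²) = 37650/34596 = 37650*(1/34596) = 6275/5766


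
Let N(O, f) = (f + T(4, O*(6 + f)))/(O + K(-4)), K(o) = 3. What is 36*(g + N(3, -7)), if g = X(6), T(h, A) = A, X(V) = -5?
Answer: -240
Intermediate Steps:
g = -5
N(O, f) = (f + O*(6 + f))/(3 + O) (N(O, f) = (f + O*(6 + f))/(O + 3) = (f + O*(6 + f))/(3 + O))
36*(g + N(3, -7)) = 36*(-5 + (-7 + 3*(6 - 7))/(3 + 3)) = 36*(-5 + (-7 + 3*(-1))/6) = 36*(-5 + (-7 - 3)/6) = 36*(-5 + (⅙)*(-10)) = 36*(-5 - 5/3) = 36*(-20/3) = -240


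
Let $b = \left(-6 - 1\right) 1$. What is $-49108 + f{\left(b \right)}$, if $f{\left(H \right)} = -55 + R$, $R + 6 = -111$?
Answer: $-49280$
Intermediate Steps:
$R = -117$ ($R = -6 - 111 = -117$)
$b = -7$ ($b = \left(-7\right) 1 = -7$)
$f{\left(H \right)} = -172$ ($f{\left(H \right)} = -55 - 117 = -172$)
$-49108 + f{\left(b \right)} = -49108 - 172 = -49280$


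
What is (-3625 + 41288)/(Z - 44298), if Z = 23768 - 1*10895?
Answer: -37663/31425 ≈ -1.1985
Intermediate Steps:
Z = 12873 (Z = 23768 - 10895 = 12873)
(-3625 + 41288)/(Z - 44298) = (-3625 + 41288)/(12873 - 44298) = 37663/(-31425) = 37663*(-1/31425) = -37663/31425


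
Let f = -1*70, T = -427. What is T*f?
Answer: 29890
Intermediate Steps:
f = -70
T*f = -427*(-70) = 29890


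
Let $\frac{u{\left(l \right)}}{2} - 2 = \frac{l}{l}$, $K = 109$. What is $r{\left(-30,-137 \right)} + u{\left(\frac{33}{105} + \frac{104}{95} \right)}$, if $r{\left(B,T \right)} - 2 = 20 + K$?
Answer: $137$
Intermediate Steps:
$u{\left(l \right)} = 6$ ($u{\left(l \right)} = 4 + 2 \frac{l}{l} = 4 + 2 \cdot 1 = 4 + 2 = 6$)
$r{\left(B,T \right)} = 131$ ($r{\left(B,T \right)} = 2 + \left(20 + 109\right) = 2 + 129 = 131$)
$r{\left(-30,-137 \right)} + u{\left(\frac{33}{105} + \frac{104}{95} \right)} = 131 + 6 = 137$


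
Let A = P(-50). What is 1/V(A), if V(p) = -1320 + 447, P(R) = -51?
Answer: -1/873 ≈ -0.0011455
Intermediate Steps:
A = -51
V(p) = -873
1/V(A) = 1/(-873) = -1/873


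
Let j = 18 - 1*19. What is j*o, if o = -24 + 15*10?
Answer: -126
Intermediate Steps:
j = -1 (j = 18 - 19 = -1)
o = 126 (o = -24 + 150 = 126)
j*o = -1*126 = -126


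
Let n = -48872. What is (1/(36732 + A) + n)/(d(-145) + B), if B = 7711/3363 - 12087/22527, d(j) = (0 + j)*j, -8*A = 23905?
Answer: -111053632690748496/47779867334180399 ≈ -2.3243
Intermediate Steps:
A = -23905/8 (A = -⅛*23905 = -23905/8 ≈ -2988.1)
d(j) = j² (d(j) = j*j = j²)
B = 14784124/8417589 (B = 7711*(1/3363) - 12087*1/22527 = 7711/3363 - 1343/2503 = 14784124/8417589 ≈ 1.7563)
(1/(36732 + A) + n)/(d(-145) + B) = (1/(36732 - 23905/8) - 48872)/((-145)² + 14784124/8417589) = (1/(269951/8) - 48872)/(21025 + 14784124/8417589) = (8/269951 - 48872)/(176994592849/8417589) = -13193045264/269951*8417589/176994592849 = -111053632690748496/47779867334180399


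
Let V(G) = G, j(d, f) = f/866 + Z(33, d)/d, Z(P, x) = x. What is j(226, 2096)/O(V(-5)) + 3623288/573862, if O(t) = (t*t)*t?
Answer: 97630286689/15530140375 ≈ 6.2865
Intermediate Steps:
j(d, f) = 1 + f/866 (j(d, f) = f/866 + d/d = f*(1/866) + 1 = f/866 + 1 = 1 + f/866)
O(t) = t³ (O(t) = t²*t = t³)
j(226, 2096)/O(V(-5)) + 3623288/573862 = (1 + (1/866)*2096)/((-5)³) + 3623288/573862 = (1 + 1048/433)/(-125) + 3623288*(1/573862) = (1481/433)*(-1/125) + 1811644/286931 = -1481/54125 + 1811644/286931 = 97630286689/15530140375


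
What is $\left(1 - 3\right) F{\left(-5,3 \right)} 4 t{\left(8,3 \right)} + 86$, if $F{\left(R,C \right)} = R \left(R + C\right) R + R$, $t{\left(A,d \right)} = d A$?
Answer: $10646$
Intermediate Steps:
$t{\left(A,d \right)} = A d$
$F{\left(R,C \right)} = R + R^{2} \left(C + R\right)$ ($F{\left(R,C \right)} = R \left(C + R\right) R + R = R^{2} \left(C + R\right) + R = R + R^{2} \left(C + R\right)$)
$\left(1 - 3\right) F{\left(-5,3 \right)} 4 t{\left(8,3 \right)} + 86 = \left(1 - 3\right) \left(- 5 \left(1 + \left(-5\right)^{2} + 3 \left(-5\right)\right)\right) 4 \cdot 8 \cdot 3 + 86 = - 2 \left(- 5 \left(1 + 25 - 15\right)\right) 4 \cdot 24 + 86 = - 2 \left(\left(-5\right) 11\right) 4 \cdot 24 + 86 = \left(-2\right) \left(-55\right) 4 \cdot 24 + 86 = 110 \cdot 4 \cdot 24 + 86 = 440 \cdot 24 + 86 = 10560 + 86 = 10646$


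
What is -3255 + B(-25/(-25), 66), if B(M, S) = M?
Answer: -3254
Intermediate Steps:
-3255 + B(-25/(-25), 66) = -3255 - 25/(-25) = -3255 - 25*(-1/25) = -3255 + 1 = -3254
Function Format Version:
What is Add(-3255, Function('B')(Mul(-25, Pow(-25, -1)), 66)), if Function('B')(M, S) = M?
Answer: -3254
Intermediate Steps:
Add(-3255, Function('B')(Mul(-25, Pow(-25, -1)), 66)) = Add(-3255, Mul(-25, Pow(-25, -1))) = Add(-3255, Mul(-25, Rational(-1, 25))) = Add(-3255, 1) = -3254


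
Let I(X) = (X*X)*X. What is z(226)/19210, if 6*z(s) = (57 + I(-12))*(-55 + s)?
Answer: -95247/38420 ≈ -2.4791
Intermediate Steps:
I(X) = X³ (I(X) = X²*X = X³)
z(s) = 30635/2 - 557*s/2 (z(s) = ((57 + (-12)³)*(-55 + s))/6 = ((57 - 1728)*(-55 + s))/6 = (-1671*(-55 + s))/6 = (91905 - 1671*s)/6 = 30635/2 - 557*s/2)
z(226)/19210 = (30635/2 - 557/2*226)/19210 = (30635/2 - 62941)*(1/19210) = -95247/2*1/19210 = -95247/38420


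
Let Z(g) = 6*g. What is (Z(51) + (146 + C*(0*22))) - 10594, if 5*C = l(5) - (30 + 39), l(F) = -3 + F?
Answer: -10142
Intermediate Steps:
C = -67/5 (C = ((-3 + 5) - (30 + 39))/5 = (2 - 1*69)/5 = (2 - 69)/5 = (⅕)*(-67) = -67/5 ≈ -13.400)
(Z(51) + (146 + C*(0*22))) - 10594 = (6*51 + (146 - 0*22)) - 10594 = (306 + (146 - 67/5*0)) - 10594 = (306 + (146 + 0)) - 10594 = (306 + 146) - 10594 = 452 - 10594 = -10142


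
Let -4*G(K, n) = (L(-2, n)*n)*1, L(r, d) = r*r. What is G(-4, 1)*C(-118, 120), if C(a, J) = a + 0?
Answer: 118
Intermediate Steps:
L(r, d) = r²
G(K, n) = -n (G(K, n) = -(-2)²*n/4 = -4*n/4 = -n)
C(a, J) = a
G(-4, 1)*C(-118, 120) = -1*1*(-118) = -1*(-118) = 118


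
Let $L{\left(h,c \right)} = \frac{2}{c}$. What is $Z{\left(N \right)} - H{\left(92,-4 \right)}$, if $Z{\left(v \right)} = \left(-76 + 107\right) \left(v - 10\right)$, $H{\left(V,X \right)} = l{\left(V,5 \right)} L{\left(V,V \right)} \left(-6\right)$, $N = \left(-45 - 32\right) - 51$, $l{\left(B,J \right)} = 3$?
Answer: $- \frac{98385}{23} \approx -4277.6$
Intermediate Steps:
$N = -128$ ($N = -77 - 51 = -128$)
$H{\left(V,X \right)} = - \frac{36}{V}$ ($H{\left(V,X \right)} = 3 \frac{2}{V} \left(-6\right) = \frac{6}{V} \left(-6\right) = - \frac{36}{V}$)
$Z{\left(v \right)} = -310 + 31 v$ ($Z{\left(v \right)} = 31 \left(-10 + v\right) = -310 + 31 v$)
$Z{\left(N \right)} - H{\left(92,-4 \right)} = \left(-310 + 31 \left(-128\right)\right) - - \frac{36}{92} = \left(-310 - 3968\right) - \left(-36\right) \frac{1}{92} = -4278 - - \frac{9}{23} = -4278 + \frac{9}{23} = - \frac{98385}{23}$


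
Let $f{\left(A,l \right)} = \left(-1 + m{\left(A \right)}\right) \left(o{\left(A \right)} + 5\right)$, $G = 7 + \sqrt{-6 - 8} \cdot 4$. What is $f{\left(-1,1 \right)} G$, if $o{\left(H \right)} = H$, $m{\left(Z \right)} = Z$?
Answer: $-56 - 32 i \sqrt{14} \approx -56.0 - 119.73 i$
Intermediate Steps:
$G = 7 + 4 i \sqrt{14}$ ($G = 7 + \sqrt{-14} \cdot 4 = 7 + i \sqrt{14} \cdot 4 = 7 + 4 i \sqrt{14} \approx 7.0 + 14.967 i$)
$f{\left(A,l \right)} = \left(-1 + A\right) \left(5 + A\right)$ ($f{\left(A,l \right)} = \left(-1 + A\right) \left(A + 5\right) = \left(-1 + A\right) \left(5 + A\right)$)
$f{\left(-1,1 \right)} G = \left(-5 + \left(-1\right)^{2} + 4 \left(-1\right)\right) \left(7 + 4 i \sqrt{14}\right) = \left(-5 + 1 - 4\right) \left(7 + 4 i \sqrt{14}\right) = - 8 \left(7 + 4 i \sqrt{14}\right) = -56 - 32 i \sqrt{14}$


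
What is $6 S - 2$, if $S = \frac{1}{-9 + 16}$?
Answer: $- \frac{8}{7} \approx -1.1429$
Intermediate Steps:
$S = \frac{1}{7} \approx 0.14286$
$6 S - 2 = 6 \cdot \frac{1}{7} - 2 = \frac{6}{7} - 2 = - \frac{8}{7}$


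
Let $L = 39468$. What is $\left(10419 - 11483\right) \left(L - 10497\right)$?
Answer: $-30825144$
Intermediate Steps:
$\left(10419 - 11483\right) \left(L - 10497\right) = \left(10419 - 11483\right) \left(39468 - 10497\right) = \left(-1064\right) 28971 = -30825144$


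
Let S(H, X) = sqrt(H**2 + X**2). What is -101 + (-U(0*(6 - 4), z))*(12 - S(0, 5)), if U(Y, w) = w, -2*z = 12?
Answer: -59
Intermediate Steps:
z = -6 (z = -1/2*12 = -6)
-101 + (-U(0*(6 - 4), z))*(12 - S(0, 5)) = -101 + (-1*(-6))*(12 - sqrt(0**2 + 5**2)) = -101 + 6*(12 - sqrt(0 + 25)) = -101 + 6*(12 - sqrt(25)) = -101 + 6*(12 - 1*5) = -101 + 6*(12 - 5) = -101 + 6*7 = -101 + 42 = -59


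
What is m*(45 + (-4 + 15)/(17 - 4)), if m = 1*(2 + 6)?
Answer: 4768/13 ≈ 366.77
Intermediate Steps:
m = 8 (m = 1*8 = 8)
m*(45 + (-4 + 15)/(17 - 4)) = 8*(45 + (-4 + 15)/(17 - 4)) = 8*(45 + 11/13) = 8*(596/13) = 4768/13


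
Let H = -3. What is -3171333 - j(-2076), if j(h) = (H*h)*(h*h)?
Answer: -26844456261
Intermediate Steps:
j(h) = -3*h³ (j(h) = (-3*h)*(h*h) = (-3*h)*h² = -3*h³)
-3171333 - j(-2076) = -3171333 - (-3)*(-2076)³ = -3171333 - (-3)*(-8947094976) = -3171333 - 1*26841284928 = -3171333 - 26841284928 = -26844456261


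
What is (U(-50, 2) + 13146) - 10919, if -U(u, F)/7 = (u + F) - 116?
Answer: 3375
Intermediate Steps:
U(u, F) = 812 - 7*F - 7*u (U(u, F) = -7*((u + F) - 116) = -7*((F + u) - 116) = -7*(-116 + F + u) = 812 - 7*F - 7*u)
(U(-50, 2) + 13146) - 10919 = ((812 - 7*2 - 7*(-50)) + 13146) - 10919 = ((812 - 14 + 350) + 13146) - 10919 = (1148 + 13146) - 10919 = 14294 - 10919 = 3375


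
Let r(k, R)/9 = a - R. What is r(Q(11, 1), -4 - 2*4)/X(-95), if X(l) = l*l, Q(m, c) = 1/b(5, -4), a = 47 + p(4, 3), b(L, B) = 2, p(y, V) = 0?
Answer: 531/9025 ≈ 0.058837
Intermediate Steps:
a = 47 (a = 47 + 0 = 47)
Q(m, c) = ½ (Q(m, c) = 1/2 = ½)
X(l) = l²
r(k, R) = 423 - 9*R (r(k, R) = 9*(47 - R) = 423 - 9*R)
r(Q(11, 1), -4 - 2*4)/X(-95) = (423 - 9*(-4 - 2*4))/((-95)²) = (423 - 9*(-4 - 8))/9025 = (423 - 9*(-12))*(1/9025) = (423 + 108)*(1/9025) = 531*(1/9025) = 531/9025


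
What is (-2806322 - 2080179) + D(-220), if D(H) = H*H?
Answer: -4838101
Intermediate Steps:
D(H) = H²
(-2806322 - 2080179) + D(-220) = (-2806322 - 2080179) + (-220)² = -4886501 + 48400 = -4838101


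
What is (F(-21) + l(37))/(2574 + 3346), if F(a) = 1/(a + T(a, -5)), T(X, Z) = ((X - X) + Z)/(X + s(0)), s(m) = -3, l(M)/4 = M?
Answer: 18457/738520 ≈ 0.024992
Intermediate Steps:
l(M) = 4*M
T(X, Z) = Z/(-3 + X) (T(X, Z) = ((X - X) + Z)/(X - 3) = (0 + Z)/(-3 + X) = Z/(-3 + X))
F(a) = 1/(a - 5/(-3 + a))
(F(-21) + l(37))/(2574 + 3346) = ((-3 - 21)/(-5 - 21*(-3 - 21)) + 4*37)/(2574 + 3346) = (-24/(-5 - 21*(-24)) + 148)/5920 = (-24/(-5 + 504) + 148)*(1/5920) = (-24/499 + 148)*(1/5920) = (73828/499)*(1/5920) = 18457/738520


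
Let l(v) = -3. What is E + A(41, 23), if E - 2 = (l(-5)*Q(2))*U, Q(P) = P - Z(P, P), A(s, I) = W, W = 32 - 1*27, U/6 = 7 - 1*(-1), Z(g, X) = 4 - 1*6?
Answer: -569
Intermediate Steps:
Z(g, X) = -2 (Z(g, X) = 4 - 6 = -2)
U = 48 (U = 6*(7 - 1*(-1)) = 6*(7 + 1) = 6*8 = 48)
W = 5 (W = 32 - 27 = 5)
A(s, I) = 5
Q(P) = 2 + P (Q(P) = P - 1*(-2) = P + 2 = 2 + P)
E = -574 (E = 2 - 3*(2 + 2)*48 = 2 - 3*4*48 = 2 - 12*48 = 2 - 576 = -574)
E + A(41, 23) = -574 + 5 = -569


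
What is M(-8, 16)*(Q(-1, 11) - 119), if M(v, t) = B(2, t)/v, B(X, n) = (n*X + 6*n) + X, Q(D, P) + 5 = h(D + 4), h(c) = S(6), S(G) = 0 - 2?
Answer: 4095/2 ≈ 2047.5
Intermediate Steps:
S(G) = -2
h(c) = -2
Q(D, P) = -7 (Q(D, P) = -5 - 2 = -7)
B(X, n) = X + 6*n + X*n (B(X, n) = (X*n + 6*n) + X = (6*n + X*n) + X = X + 6*n + X*n)
M(v, t) = (2 + 8*t)/v (M(v, t) = (2 + 6*t + 2*t)/v = (2 + 8*t)/v)
M(-8, 16)*(Q(-1, 11) - 119) = (2*(1 + 4*16)/(-8))*(-7 - 119) = (2*(-⅛)*(1 + 64))*(-126) = (2*(-⅛)*65)*(-126) = -65/4*(-126) = 4095/2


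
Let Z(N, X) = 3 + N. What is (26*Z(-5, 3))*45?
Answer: -2340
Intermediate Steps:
(26*Z(-5, 3))*45 = (26*(3 - 5))*45 = (26*(-2))*45 = -52*45 = -2340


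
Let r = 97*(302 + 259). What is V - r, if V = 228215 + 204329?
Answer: 378127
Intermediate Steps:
V = 432544
r = 54417 (r = 97*561 = 54417)
V - r = 432544 - 1*54417 = 432544 - 54417 = 378127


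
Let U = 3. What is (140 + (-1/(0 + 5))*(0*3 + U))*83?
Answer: 57851/5 ≈ 11570.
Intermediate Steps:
(140 + (-1/(0 + 5))*(0*3 + U))*83 = (140 + (-1/(0 + 5))*(0*3 + 3))*83 = (140 + (-1/5)*(0 + 3))*83 = (140 + ((⅕)*(-1))*3)*83 = (140 - ⅕*3)*83 = (140 - ⅗)*83 = (697/5)*83 = 57851/5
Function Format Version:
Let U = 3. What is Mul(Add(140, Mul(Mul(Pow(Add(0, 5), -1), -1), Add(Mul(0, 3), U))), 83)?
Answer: Rational(57851, 5) ≈ 11570.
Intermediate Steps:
Mul(Add(140, Mul(Mul(Pow(Add(0, 5), -1), -1), Add(Mul(0, 3), U))), 83) = Mul(Add(140, Mul(Mul(Pow(Add(0, 5), -1), -1), Add(Mul(0, 3), 3))), 83) = Mul(Add(140, Mul(Mul(Pow(5, -1), -1), Add(0, 3))), 83) = Mul(Add(140, Mul(Mul(Rational(1, 5), -1), 3)), 83) = Mul(Add(140, Mul(Rational(-1, 5), 3)), 83) = Mul(Add(140, Rational(-3, 5)), 83) = Mul(Rational(697, 5), 83) = Rational(57851, 5)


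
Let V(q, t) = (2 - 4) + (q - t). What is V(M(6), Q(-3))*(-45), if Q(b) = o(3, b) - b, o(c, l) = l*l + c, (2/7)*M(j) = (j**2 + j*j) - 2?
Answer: -10260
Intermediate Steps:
M(j) = -7 + 7*j**2 (M(j) = 7*((j**2 + j*j) - 2)/2 = 7*((j**2 + j**2) - 2)/2 = 7*(2*j**2 - 2)/2 = 7*(-2 + 2*j**2)/2 = -7 + 7*j**2)
o(c, l) = c + l**2 (o(c, l) = l**2 + c = c + l**2)
Q(b) = 3 + b**2 - b (Q(b) = (3 + b**2) - b = 3 + b**2 - b)
V(q, t) = -2 + q - t (V(q, t) = -2 + (q - t) = -2 + q - t)
V(M(6), Q(-3))*(-45) = (-2 + (-7 + 7*6**2) - (3 + (-3)**2 - 1*(-3)))*(-45) = (-2 + (-7 + 7*36) - (3 + 9 + 3))*(-45) = (-2 + (-7 + 252) - 1*15)*(-45) = (-2 + 245 - 15)*(-45) = 228*(-45) = -10260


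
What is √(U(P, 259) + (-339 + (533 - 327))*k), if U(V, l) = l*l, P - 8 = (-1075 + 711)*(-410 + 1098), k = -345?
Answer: √112966 ≈ 336.10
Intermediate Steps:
P = -250424 (P = 8 + (-1075 + 711)*(-410 + 1098) = 8 - 364*688 = 8 - 250432 = -250424)
U(V, l) = l²
√(U(P, 259) + (-339 + (533 - 327))*k) = √(259² + (-339 + (533 - 327))*(-345)) = √(67081 + (-339 + 206)*(-345)) = √(67081 - 133*(-345)) = √(67081 + 45885) = √112966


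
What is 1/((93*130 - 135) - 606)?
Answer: 1/11349 ≈ 8.8113e-5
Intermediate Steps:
1/((93*130 - 135) - 606) = 1/((12090 - 135) - 606) = 1/(11955 - 606) = 1/11349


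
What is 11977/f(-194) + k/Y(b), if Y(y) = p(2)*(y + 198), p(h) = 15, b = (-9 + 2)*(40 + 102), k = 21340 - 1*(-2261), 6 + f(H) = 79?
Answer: 47094169/290540 ≈ 162.09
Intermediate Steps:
f(H) = 73 (f(H) = -6 + 79 = 73)
k = 23601 (k = 21340 + 2261 = 23601)
b = -994 (b = -7*142 = -994)
Y(y) = 2970 + 15*y (Y(y) = 15*(y + 198) = 15*(198 + y) = 2970 + 15*y)
11977/f(-194) + k/Y(b) = 11977/73 + 23601/(2970 + 15*(-994)) = 11977*(1/73) + 23601/(2970 - 14910) = 11977/73 + 23601/(-11940) = 11977/73 + 23601*(-1/11940) = 11977/73 - 7867/3980 = 47094169/290540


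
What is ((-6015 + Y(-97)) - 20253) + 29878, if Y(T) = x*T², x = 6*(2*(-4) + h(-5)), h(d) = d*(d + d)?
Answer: 2374678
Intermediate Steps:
h(d) = 2*d² (h(d) = d*(2*d) = 2*d²)
x = 252 (x = 6*(2*(-4) + 2*(-5)²) = 6*(-8 + 2*25) = 6*(-8 + 50) = 6*42 = 252)
Y(T) = 252*T²
((-6015 + Y(-97)) - 20253) + 29878 = ((-6015 + 252*(-97)²) - 20253) + 29878 = ((-6015 + 252*9409) - 20253) + 29878 = ((-6015 + 2371068) - 20253) + 29878 = (2365053 - 20253) + 29878 = 2344800 + 29878 = 2374678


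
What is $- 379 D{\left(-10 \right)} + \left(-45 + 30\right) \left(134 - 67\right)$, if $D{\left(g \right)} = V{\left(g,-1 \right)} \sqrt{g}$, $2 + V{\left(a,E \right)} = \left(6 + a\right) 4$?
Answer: $-1005 + 6822 i \sqrt{10} \approx -1005.0 + 21573.0 i$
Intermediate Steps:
$V{\left(a,E \right)} = 22 + 4 a$ ($V{\left(a,E \right)} = -2 + \left(6 + a\right) 4 = -2 + \left(24 + 4 a\right) = 22 + 4 a$)
$D{\left(g \right)} = \sqrt{g} \left(22 + 4 g\right)$ ($D{\left(g \right)} = \left(22 + 4 g\right) \sqrt{g} = \sqrt{g} \left(22 + 4 g\right)$)
$- 379 D{\left(-10 \right)} + \left(-45 + 30\right) \left(134 - 67\right) = - 379 \sqrt{-10} \left(22 + 4 \left(-10\right)\right) + \left(-45 + 30\right) \left(134 - 67\right) = - 379 i \sqrt{10} \left(22 - 40\right) - 1005 = - 379 i \sqrt{10} \left(-18\right) - 1005 = - 379 \left(- 18 i \sqrt{10}\right) - 1005 = 6822 i \sqrt{10} - 1005 = -1005 + 6822 i \sqrt{10}$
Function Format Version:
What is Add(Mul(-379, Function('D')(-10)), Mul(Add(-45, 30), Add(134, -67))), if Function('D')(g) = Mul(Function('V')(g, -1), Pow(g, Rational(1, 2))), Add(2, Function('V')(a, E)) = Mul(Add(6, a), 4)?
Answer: Add(-1005, Mul(6822, I, Pow(10, Rational(1, 2)))) ≈ Add(-1005.0, Mul(21573., I))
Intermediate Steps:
Function('V')(a, E) = Add(22, Mul(4, a)) (Function('V')(a, E) = Add(-2, Mul(Add(6, a), 4)) = Add(-2, Add(24, Mul(4, a))) = Add(22, Mul(4, a)))
Function('D')(g) = Mul(Pow(g, Rational(1, 2)), Add(22, Mul(4, g))) (Function('D')(g) = Mul(Add(22, Mul(4, g)), Pow(g, Rational(1, 2))) = Mul(Pow(g, Rational(1, 2)), Add(22, Mul(4, g))))
Add(Mul(-379, Function('D')(-10)), Mul(Add(-45, 30), Add(134, -67))) = Add(Mul(-379, Mul(Pow(-10, Rational(1, 2)), Add(22, Mul(4, -10)))), Mul(Add(-45, 30), Add(134, -67))) = Add(Mul(-379, Mul(Mul(I, Pow(10, Rational(1, 2))), Add(22, -40))), Mul(-15, 67)) = Add(Mul(-379, Mul(Mul(I, Pow(10, Rational(1, 2))), -18)), -1005) = Add(Mul(-379, Mul(-18, I, Pow(10, Rational(1, 2)))), -1005) = Add(Mul(6822, I, Pow(10, Rational(1, 2))), -1005) = Add(-1005, Mul(6822, I, Pow(10, Rational(1, 2))))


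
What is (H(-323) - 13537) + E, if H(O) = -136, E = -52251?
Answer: -65924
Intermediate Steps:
(H(-323) - 13537) + E = (-136 - 13537) - 52251 = -13673 - 52251 = -65924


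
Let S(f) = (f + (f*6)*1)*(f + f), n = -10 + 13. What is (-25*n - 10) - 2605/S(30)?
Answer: -214721/2520 ≈ -85.207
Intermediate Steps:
n = 3
S(f) = 14*f² (S(f) = (f + (6*f)*1)*(2*f) = (f + 6*f)*(2*f) = (7*f)*(2*f) = 14*f²)
(-25*n - 10) - 2605/S(30) = (-25*3 - 10) - 2605/(14*30²) = (-75 - 10) - 2605/(14*900) = -85 - 2605/12600 = -85 - 1*521/2520 = -85 - 521/2520 = -214721/2520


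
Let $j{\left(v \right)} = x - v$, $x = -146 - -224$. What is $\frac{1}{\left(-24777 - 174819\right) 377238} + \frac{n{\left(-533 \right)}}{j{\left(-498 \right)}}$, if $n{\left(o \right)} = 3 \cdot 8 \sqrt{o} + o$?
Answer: $- \frac{185797867535}{200787188928} + \frac{i \sqrt{533}}{24} \approx -0.92535 + 0.96195 i$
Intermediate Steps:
$x = 78$ ($x = -146 + 224 = 78$)
$n{\left(o \right)} = o + 24 \sqrt{o}$ ($n{\left(o \right)} = 24 \sqrt{o} + o = o + 24 \sqrt{o}$)
$j{\left(v \right)} = 78 - v$
$\frac{1}{\left(-24777 - 174819\right) 377238} + \frac{n{\left(-533 \right)}}{j{\left(-498 \right)}} = \frac{1}{\left(-24777 - 174819\right) 377238} + \frac{-533 + 24 \sqrt{-533}}{78 - -498} = \frac{1}{-199596} \cdot \frac{1}{377238} + \frac{-533 + 24 i \sqrt{533}}{78 + 498} = \left(- \frac{1}{199596}\right) \frac{1}{377238} + \frac{-533 + 24 i \sqrt{533}}{576} = - \frac{1}{75295195848} + \left(-533 + 24 i \sqrt{533}\right) \frac{1}{576} = - \frac{1}{75295195848} - \left(\frac{533}{576} - \frac{i \sqrt{533}}{24}\right) = - \frac{185797867535}{200787188928} + \frac{i \sqrt{533}}{24}$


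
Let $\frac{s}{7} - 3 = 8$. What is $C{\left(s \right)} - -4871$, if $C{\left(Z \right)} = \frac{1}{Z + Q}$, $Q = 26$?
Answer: $\frac{501714}{103} \approx 4871.0$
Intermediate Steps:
$s = 77$ ($s = 21 + 7 \cdot 8 = 21 + 56 = 77$)
$C{\left(Z \right)} = \frac{1}{26 + Z}$ ($C{\left(Z \right)} = \frac{1}{Z + 26} = \frac{1}{26 + Z}$)
$C{\left(s \right)} - -4871 = \frac{1}{26 + 77} - -4871 = \frac{1}{103} + 4871 = \frac{501714}{103}$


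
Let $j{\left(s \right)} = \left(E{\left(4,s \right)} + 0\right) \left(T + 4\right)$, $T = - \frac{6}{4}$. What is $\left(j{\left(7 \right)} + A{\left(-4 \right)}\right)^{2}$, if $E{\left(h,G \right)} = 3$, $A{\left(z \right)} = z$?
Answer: $\frac{49}{4} \approx 12.25$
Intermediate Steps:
$T = - \frac{3}{2}$ ($T = \left(-6\right) \frac{1}{4} = - \frac{3}{2} \approx -1.5$)
$j{\left(s \right)} = \frac{15}{2}$ ($j{\left(s \right)} = \left(3 + 0\right) \left(- \frac{3}{2} + 4\right) = 3 \cdot \frac{5}{2} = \frac{15}{2}$)
$\left(j{\left(7 \right)} + A{\left(-4 \right)}\right)^{2} = \left(\frac{15}{2} - 4\right)^{2} = \left(\frac{7}{2}\right)^{2} = \frac{49}{4}$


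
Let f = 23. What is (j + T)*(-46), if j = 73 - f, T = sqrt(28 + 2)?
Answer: -2300 - 46*sqrt(30) ≈ -2552.0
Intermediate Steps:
T = sqrt(30) ≈ 5.4772
j = 50 (j = 73 - 1*23 = 73 - 23 = 50)
(j + T)*(-46) = (50 + sqrt(30))*(-46) = -2300 - 46*sqrt(30)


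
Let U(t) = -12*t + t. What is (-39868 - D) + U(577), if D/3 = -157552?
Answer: 426441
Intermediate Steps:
D = -472656 (D = 3*(-157552) = -472656)
U(t) = -11*t
(-39868 - D) + U(577) = (-39868 - 1*(-472656)) - 11*577 = (-39868 + 472656) - 6347 = 432788 - 6347 = 426441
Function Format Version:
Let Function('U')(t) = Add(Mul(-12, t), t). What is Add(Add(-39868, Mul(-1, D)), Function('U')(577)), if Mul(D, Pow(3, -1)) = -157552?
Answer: 426441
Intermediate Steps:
D = -472656 (D = Mul(3, -157552) = -472656)
Function('U')(t) = Mul(-11, t)
Add(Add(-39868, Mul(-1, D)), Function('U')(577)) = Add(Add(-39868, Mul(-1, -472656)), Mul(-11, 577)) = Add(Add(-39868, 472656), -6347) = Add(432788, -6347) = 426441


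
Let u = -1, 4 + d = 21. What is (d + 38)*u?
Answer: -55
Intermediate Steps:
d = 17 (d = -4 + 21 = 17)
(d + 38)*u = (17 + 38)*(-1) = 55*(-1) = -55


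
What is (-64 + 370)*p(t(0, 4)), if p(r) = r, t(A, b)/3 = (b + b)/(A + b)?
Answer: 1836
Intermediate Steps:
t(A, b) = 6*b/(A + b) (t(A, b) = 3*((b + b)/(A + b)) = 3*((2*b)/(A + b)) = 3*(2*b/(A + b)) = 6*b/(A + b))
(-64 + 370)*p(t(0, 4)) = (-64 + 370)*(6*4/(0 + 4)) = 306*(6*4/4) = 306*(6*4*(1/4)) = 306*6 = 1836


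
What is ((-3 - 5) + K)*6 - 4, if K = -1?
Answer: -58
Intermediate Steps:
((-3 - 5) + K)*6 - 4 = ((-3 - 5) - 1)*6 - 4 = (-8 - 1)*6 - 4 = -9*6 - 4 = -54 - 4 = -58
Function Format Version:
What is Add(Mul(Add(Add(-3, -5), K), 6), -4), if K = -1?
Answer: -58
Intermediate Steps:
Add(Mul(Add(Add(-3, -5), K), 6), -4) = Add(Mul(Add(Add(-3, -5), -1), 6), -4) = Add(Mul(Add(-8, -1), 6), -4) = Add(Mul(-9, 6), -4) = Add(-54, -4) = -58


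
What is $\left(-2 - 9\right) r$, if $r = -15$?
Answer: $165$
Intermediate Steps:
$\left(-2 - 9\right) r = \left(-2 - 9\right) \left(-15\right) = \left(-11\right) \left(-15\right) = 165$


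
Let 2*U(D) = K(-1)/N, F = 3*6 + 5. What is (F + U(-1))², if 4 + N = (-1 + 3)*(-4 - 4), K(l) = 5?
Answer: 33489/64 ≈ 523.27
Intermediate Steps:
F = 23 (F = 18 + 5 = 23)
N = -20 (N = -4 + (-1 + 3)*(-4 - 4) = -4 + 2*(-8) = -4 - 16 = -20)
U(D) = -⅛ (U(D) = (5/(-20))/2 = (5*(-1/20))/2 = (½)*(-¼) = -⅛)
(F + U(-1))² = (23 - ⅛)² = (183/8)² = 33489/64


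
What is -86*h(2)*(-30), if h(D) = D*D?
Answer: 10320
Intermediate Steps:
h(D) = D²
-86*h(2)*(-30) = -86*2²*(-30) = -86*4*(-30) = -344*(-30) = 10320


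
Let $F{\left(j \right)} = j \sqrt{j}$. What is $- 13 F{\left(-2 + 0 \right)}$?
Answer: $26 i \sqrt{2} \approx 36.77 i$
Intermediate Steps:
$F{\left(j \right)} = j^{\frac{3}{2}}$
$- 13 F{\left(-2 + 0 \right)} = - 13 \left(-2 + 0\right)^{\frac{3}{2}} = - 13 \left(-2\right)^{\frac{3}{2}} = - 13 \left(- 2 i \sqrt{2}\right) = 26 i \sqrt{2}$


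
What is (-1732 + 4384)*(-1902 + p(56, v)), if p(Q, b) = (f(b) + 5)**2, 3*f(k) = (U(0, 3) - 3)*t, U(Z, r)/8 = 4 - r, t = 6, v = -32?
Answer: -4447404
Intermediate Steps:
U(Z, r) = 32 - 8*r (U(Z, r) = 8*(4 - r) = 32 - 8*r)
f(k) = 10 (f(k) = (((32 - 8*3) - 3)*6)/3 = (((32 - 24) - 3)*6)/3 = ((8 - 3)*6)/3 = (5*6)/3 = (1/3)*30 = 10)
p(Q, b) = 225 (p(Q, b) = (10 + 5)**2 = 15**2 = 225)
(-1732 + 4384)*(-1902 + p(56, v)) = (-1732 + 4384)*(-1902 + 225) = 2652*(-1677) = -4447404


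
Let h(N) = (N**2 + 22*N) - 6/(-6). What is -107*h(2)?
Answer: -5243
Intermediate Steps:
h(N) = 1 + N**2 + 22*N (h(N) = (N**2 + 22*N) - 6*(-1/6) = (N**2 + 22*N) + 1 = 1 + N**2 + 22*N)
-107*h(2) = -107*(1 + 2**2 + 22*2) = -107*(1 + 4 + 44) = -107*49 = -5243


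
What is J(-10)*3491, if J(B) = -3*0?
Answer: 0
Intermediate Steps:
J(B) = 0
J(-10)*3491 = 0*3491 = 0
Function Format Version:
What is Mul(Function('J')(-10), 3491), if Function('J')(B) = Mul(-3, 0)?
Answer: 0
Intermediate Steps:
Function('J')(B) = 0
Mul(Function('J')(-10), 3491) = Mul(0, 3491) = 0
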